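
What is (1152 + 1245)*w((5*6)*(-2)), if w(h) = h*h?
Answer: 8629200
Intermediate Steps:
w(h) = h²
(1152 + 1245)*w((5*6)*(-2)) = (1152 + 1245)*((5*6)*(-2))² = 2397*(30*(-2))² = 2397*(-60)² = 2397*3600 = 8629200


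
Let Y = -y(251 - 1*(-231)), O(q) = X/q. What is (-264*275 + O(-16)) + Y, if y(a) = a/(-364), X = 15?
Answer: -105705037/1456 ≈ -72600.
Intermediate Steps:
O(q) = 15/q
y(a) = -a/364 (y(a) = a*(-1/364) = -a/364)
Y = 241/182 (Y = -(-1)*(251 - 1*(-231))/364 = -(-1)*(251 + 231)/364 = -(-1)*482/364 = -1*(-241/182) = 241/182 ≈ 1.3242)
(-264*275 + O(-16)) + Y = (-264*275 + 15/(-16)) + 241/182 = (-72600 + 15*(-1/16)) + 241/182 = (-72600 - 15/16) + 241/182 = -1161615/16 + 241/182 = -105705037/1456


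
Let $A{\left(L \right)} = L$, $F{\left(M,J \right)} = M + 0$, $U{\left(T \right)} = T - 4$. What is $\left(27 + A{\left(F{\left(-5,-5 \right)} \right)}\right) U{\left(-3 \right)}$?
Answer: $-154$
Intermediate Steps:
$U{\left(T \right)} = -4 + T$
$F{\left(M,J \right)} = M$
$\left(27 + A{\left(F{\left(-5,-5 \right)} \right)}\right) U{\left(-3 \right)} = \left(27 - 5\right) \left(-4 - 3\right) = 22 \left(-7\right) = -154$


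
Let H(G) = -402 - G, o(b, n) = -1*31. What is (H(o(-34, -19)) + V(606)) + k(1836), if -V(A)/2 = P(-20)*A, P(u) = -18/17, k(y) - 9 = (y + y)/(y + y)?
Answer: 15679/17 ≈ 922.29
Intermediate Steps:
k(y) = 10 (k(y) = 9 + (y + y)/(y + y) = 9 + (2*y)/((2*y)) = 9 + (2*y)*(1/(2*y)) = 9 + 1 = 10)
o(b, n) = -31
P(u) = -18/17 (P(u) = -18*1/17 = -18/17)
V(A) = 36*A/17 (V(A) = -(-36)*A/17 = 36*A/17)
(H(o(-34, -19)) + V(606)) + k(1836) = ((-402 - 1*(-31)) + (36/17)*606) + 10 = ((-402 + 31) + 21816/17) + 10 = (-371 + 21816/17) + 10 = 15509/17 + 10 = 15679/17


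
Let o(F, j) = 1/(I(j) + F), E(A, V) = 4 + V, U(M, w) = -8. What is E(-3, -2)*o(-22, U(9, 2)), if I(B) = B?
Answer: -1/15 ≈ -0.066667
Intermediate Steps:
o(F, j) = 1/(F + j) (o(F, j) = 1/(j + F) = 1/(F + j))
E(-3, -2)*o(-22, U(9, 2)) = (4 - 2)/(-22 - 8) = 2/(-30) = 2*(-1/30) = -1/15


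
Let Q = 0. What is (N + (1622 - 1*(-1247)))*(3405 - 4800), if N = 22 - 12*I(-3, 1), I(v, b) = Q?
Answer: -4032945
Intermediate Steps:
I(v, b) = 0
N = 22 (N = 22 - 12*0 = 22 + 0 = 22)
(N + (1622 - 1*(-1247)))*(3405 - 4800) = (22 + (1622 - 1*(-1247)))*(3405 - 4800) = (22 + (1622 + 1247))*(-1395) = (22 + 2869)*(-1395) = 2891*(-1395) = -4032945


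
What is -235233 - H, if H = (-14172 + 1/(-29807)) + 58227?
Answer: -8324737415/29807 ≈ -2.7929e+5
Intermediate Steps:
H = 1313147384/29807 (H = (-14172 - 1/29807) + 58227 = -422424805/29807 + 58227 = 1313147384/29807 ≈ 44055.)
-235233 - H = -235233 - 1*1313147384/29807 = -235233 - 1313147384/29807 = -8324737415/29807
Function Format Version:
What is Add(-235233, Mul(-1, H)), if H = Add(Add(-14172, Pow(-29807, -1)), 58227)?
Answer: Rational(-8324737415, 29807) ≈ -2.7929e+5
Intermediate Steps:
H = Rational(1313147384, 29807) (H = Add(Add(-14172, Rational(-1, 29807)), 58227) = Add(Rational(-422424805, 29807), 58227) = Rational(1313147384, 29807) ≈ 44055.)
Add(-235233, Mul(-1, H)) = Add(-235233, Mul(-1, Rational(1313147384, 29807))) = Add(-235233, Rational(-1313147384, 29807)) = Rational(-8324737415, 29807)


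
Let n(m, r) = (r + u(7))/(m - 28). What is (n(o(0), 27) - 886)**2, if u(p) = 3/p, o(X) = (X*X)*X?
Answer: 1888945444/2401 ≈ 7.8673e+5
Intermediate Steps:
o(X) = X**3 (o(X) = X**2*X = X**3)
n(m, r) = (3/7 + r)/(-28 + m) (n(m, r) = (r + 3/7)/(m - 28) = (r + 3*(1/7))/(-28 + m) = (r + 3/7)/(-28 + m) = (3/7 + r)/(-28 + m))
(n(o(0), 27) - 886)**2 = ((3/7 + 27)/(-28 + 0**3) - 886)**2 = ((192/7)/(-28 + 0) - 886)**2 = ((192/7)/(-28) - 886)**2 = (-1/28*192/7 - 886)**2 = (-48/49 - 886)**2 = (-43462/49)**2 = 1888945444/2401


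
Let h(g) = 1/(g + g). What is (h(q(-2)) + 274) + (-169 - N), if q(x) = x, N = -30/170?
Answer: 7135/68 ≈ 104.93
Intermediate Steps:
N = -3/17 (N = -30*1/170 = -3/17 ≈ -0.17647)
h(g) = 1/(2*g)
(h(q(-2)) + 274) + (-169 - N) = ((½)/(-2) + 274) + (-169 - 1*(-3/17)) = ((½)*(-½) + 274) + (-169 + 3/17) = (-¼ + 274) - 2870/17 = 1095/4 - 2870/17 = 7135/68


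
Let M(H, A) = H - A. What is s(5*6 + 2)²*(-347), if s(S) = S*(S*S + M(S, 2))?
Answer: -394739560448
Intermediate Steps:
s(S) = S*(-2 + S + S²) (s(S) = S*(S*S + (S - 1*2)) = S*(S² + (S - 2)) = S*(S² + (-2 + S)) = S*(-2 + S + S²))
s(5*6 + 2)²*(-347) = ((5*6 + 2)*(-2 + (5*6 + 2) + (5*6 + 2)²))²*(-347) = ((30 + 2)*(-2 + (30 + 2) + (30 + 2)²))²*(-347) = (32*(-2 + 32 + 32²))²*(-347) = (32*(-2 + 32 + 1024))²*(-347) = (32*1054)²*(-347) = 33728²*(-347) = 1137577984*(-347) = -394739560448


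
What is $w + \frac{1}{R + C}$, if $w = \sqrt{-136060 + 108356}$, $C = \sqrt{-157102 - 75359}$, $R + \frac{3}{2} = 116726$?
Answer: $\frac{2 \left(- i + 233449 \sqrt{6926} + 6 i \sqrt{178891654}\right)}{- 233449 i + 6 \sqrt{25829}} \approx 8.567 \cdot 10^{-6} + 166.45 i$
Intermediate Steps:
$R = \frac{233449}{2}$ ($R = - \frac{3}{2} + 116726 = \frac{233449}{2} \approx 1.1672 \cdot 10^{5}$)
$C = 3 i \sqrt{25829}$ ($C = \sqrt{-232461} = 3 i \sqrt{25829} \approx 482.14 i$)
$w = 2 i \sqrt{6926}$ ($w = \sqrt{-27704} = 2 i \sqrt{6926} \approx 166.45 i$)
$w + \frac{1}{R + C} = 2 i \sqrt{6926} + \frac{1}{\frac{233449}{2} + 3 i \sqrt{25829}} = \frac{1}{\frac{233449}{2} + 3 i \sqrt{25829}} + 2 i \sqrt{6926}$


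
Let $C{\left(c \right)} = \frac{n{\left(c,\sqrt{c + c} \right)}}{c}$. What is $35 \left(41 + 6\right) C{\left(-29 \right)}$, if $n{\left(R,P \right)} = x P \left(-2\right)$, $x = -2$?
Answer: $- \frac{6580 i \sqrt{58}}{29} \approx - 1728.0 i$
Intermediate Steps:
$n{\left(R,P \right)} = 4 P$ ($n{\left(R,P \right)} = - 2 P \left(-2\right) = 4 P$)
$C{\left(c \right)} = \frac{4 \sqrt{2}}{\sqrt{c}}$ ($C{\left(c \right)} = \frac{4 \sqrt{c + c}}{c} = \frac{4 \sqrt{2 c}}{c} = \frac{4 \sqrt{2} \sqrt{c}}{c} = \frac{4 \sqrt{2}}{\sqrt{c}}$)
$35 \left(41 + 6\right) C{\left(-29 \right)} = 35 \left(41 + 6\right) \frac{4 \sqrt{2}}{i \sqrt{29}} = 35 \cdot 47 \cdot 4 \sqrt{2} \left(- \frac{i \sqrt{29}}{29}\right) = 1645 \left(- \frac{4 i \sqrt{58}}{29}\right) = - \frac{6580 i \sqrt{58}}{29}$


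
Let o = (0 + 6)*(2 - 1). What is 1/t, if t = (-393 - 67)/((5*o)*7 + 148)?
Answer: -179/230 ≈ -0.77826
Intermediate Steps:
o = 6 (o = 6*1 = 6)
t = -230/179 (t = (-393 - 67)/((5*6)*7 + 148) = -460/(30*7 + 148) = -460/(210 + 148) = -460/358 = -460*1/358 = -230/179 ≈ -1.2849)
1/t = 1/(-230/179) = -179/230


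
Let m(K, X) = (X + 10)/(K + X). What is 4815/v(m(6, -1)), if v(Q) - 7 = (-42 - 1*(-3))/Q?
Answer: -14445/44 ≈ -328.30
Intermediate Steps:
m(K, X) = (10 + X)/(K + X)
v(Q) = 7 - 39/Q (v(Q) = 7 + (-42 - 1*(-3))/Q = 7 + (-42 + 3)/Q = 7 - 39/Q)
4815/v(m(6, -1)) = 4815/(7 - 39*(6 - 1)/(10 - 1)) = 4815/(7 - 39/(9/5)) = 4815/(7 - 39/((⅕)*9)) = 4815/(7 - 39/9/5) = 4815/(7 - 39*5/9) = 4815/(7 - 65/3) = 4815/(-44/3) = 4815*(-3/44) = -14445/44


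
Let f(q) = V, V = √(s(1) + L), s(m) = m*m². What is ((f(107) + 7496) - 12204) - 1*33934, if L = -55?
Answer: -38642 + 3*I*√6 ≈ -38642.0 + 7.3485*I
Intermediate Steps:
s(m) = m³
V = 3*I*√6 (V = √(1³ - 55) = √(1 - 55) = √(-54) = 3*I*√6 ≈ 7.3485*I)
f(q) = 3*I*√6
((f(107) + 7496) - 12204) - 1*33934 = ((3*I*√6 + 7496) - 12204) - 1*33934 = ((7496 + 3*I*√6) - 12204) - 33934 = (-4708 + 3*I*√6) - 33934 = -38642 + 3*I*√6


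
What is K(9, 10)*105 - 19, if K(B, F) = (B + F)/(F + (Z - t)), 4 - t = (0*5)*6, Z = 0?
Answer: 627/2 ≈ 313.50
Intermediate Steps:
t = 4 (t = 4 - 0*5*6 = 4 - 0*6 = 4 - 1*0 = 4 + 0 = 4)
K(B, F) = (B + F)/(-4 + F) (K(B, F) = (B + F)/(F + (0 - 1*4)) = (B + F)/(F + (0 - 4)) = (B + F)/(F - 4) = (B + F)/(-4 + F))
K(9, 10)*105 - 19 = ((9 + 10)/(-4 + 10))*105 - 19 = (19/6)*105 - 19 = 665/2 - 19 = 627/2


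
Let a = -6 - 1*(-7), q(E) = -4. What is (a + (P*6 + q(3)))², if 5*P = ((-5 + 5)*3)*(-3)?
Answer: 9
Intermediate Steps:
P = 0 (P = (((-5 + 5)*3)*(-3))/5 = ((0*3)*(-3))/5 = (0*(-3))/5 = (⅕)*0 = 0)
a = 1 (a = -6 + 7 = 1)
(a + (P*6 + q(3)))² = (1 + (0*6 - 4))² = (1 + (0 - 4))² = (1 - 4)² = (-3)² = 9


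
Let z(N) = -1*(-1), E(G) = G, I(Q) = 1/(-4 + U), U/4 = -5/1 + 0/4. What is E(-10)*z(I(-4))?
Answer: -10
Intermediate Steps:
U = -20 (U = 4*(-5/1 + 0/4) = 4*(-5*1 + 0*(1/4)) = 4*(-5 + 0) = 4*(-5) = -20)
I(Q) = -1/24 (I(Q) = 1/(-4 - 20) = 1/(-24) = -1/24)
z(N) = 1
E(-10)*z(I(-4)) = -10*1 = -10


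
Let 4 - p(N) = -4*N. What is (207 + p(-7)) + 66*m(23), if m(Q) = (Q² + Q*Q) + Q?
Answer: 71529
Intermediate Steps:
p(N) = 4 + 4*N (p(N) = 4 - (-4)*N = 4 + 4*N)
m(Q) = Q + 2*Q² (m(Q) = (Q² + Q²) + Q = 2*Q² + Q = Q + 2*Q²)
(207 + p(-7)) + 66*m(23) = (207 + (4 + 4*(-7))) + 66*(23*(1 + 2*23)) = (207 + (4 - 28)) + 66*(23*(1 + 46)) = (207 - 24) + 66*(23*47) = 183 + 66*1081 = 183 + 71346 = 71529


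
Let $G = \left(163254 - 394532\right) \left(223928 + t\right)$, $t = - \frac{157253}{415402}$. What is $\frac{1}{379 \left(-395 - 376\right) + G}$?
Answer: $- \frac{207701}{10756798367818626} \approx -1.9309 \cdot 10^{-11}$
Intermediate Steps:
$t = - \frac{157253}{415402}$ ($t = \left(-157253\right) \frac{1}{415402} = - \frac{157253}{415402} \approx -0.37856$)
$G = - \frac{10756737675717117}{207701}$ ($G = \left(163254 - 394532\right) \left(223928 - \frac{157253}{415402}\right) = \left(-231278\right) \frac{93019981803}{415402} = - \frac{10756737675717117}{207701} \approx -5.179 \cdot 10^{10}$)
$\frac{1}{379 \left(-395 - 376\right) + G} = \frac{1}{379 \left(-395 - 376\right) - \frac{10756737675717117}{207701}} = \frac{1}{379 \left(-771\right) - \frac{10756737675717117}{207701}} = \frac{1}{-292209 - \frac{10756737675717117}{207701}} = \frac{1}{- \frac{10756798367818626}{207701}} = - \frac{207701}{10756798367818626}$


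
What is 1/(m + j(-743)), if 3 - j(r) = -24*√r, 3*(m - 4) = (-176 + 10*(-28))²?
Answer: 69319/4805551729 - 24*I*√743/4805551729 ≈ 1.4425e-5 - 1.3613e-7*I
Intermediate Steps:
m = 69316 (m = 4 + (-176 + 10*(-28))²/3 = 4 + (-176 - 280)²/3 = 4 + (⅓)*(-456)² = 4 + (⅓)*207936 = 4 + 69312 = 69316)
j(r) = 3 + 24*√r (j(r) = 3 - (-24)*√r = 3 + 24*√r)
1/(m + j(-743)) = 1/(69316 + (3 + 24*√(-743))) = 1/(69316 + (3 + 24*(I*√743))) = 1/(69316 + (3 + 24*I*√743)) = 1/(69319 + 24*I*√743)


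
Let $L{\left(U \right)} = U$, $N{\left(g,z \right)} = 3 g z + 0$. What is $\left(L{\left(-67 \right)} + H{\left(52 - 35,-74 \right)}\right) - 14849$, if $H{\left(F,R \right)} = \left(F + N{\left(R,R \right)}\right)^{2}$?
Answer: $270423109$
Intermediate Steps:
$N{\left(g,z \right)} = 3 g z$ ($N{\left(g,z \right)} = 3 g z + 0 = 3 g z$)
$H{\left(F,R \right)} = \left(F + 3 R^{2}\right)^{2}$ ($H{\left(F,R \right)} = \left(F + 3 R R\right)^{2} = \left(F + 3 R^{2}\right)^{2}$)
$\left(L{\left(-67 \right)} + H{\left(52 - 35,-74 \right)}\right) - 14849 = \left(-67 + \left(\left(52 - 35\right) + 3 \left(-74\right)^{2}\right)^{2}\right) - 14849 = \left(-67 + \left(\left(52 - 35\right) + 3 \cdot 5476\right)^{2}\right) - 14849 = \left(-67 + \left(17 + 16428\right)^{2}\right) - 14849 = \left(-67 + 16445^{2}\right) - 14849 = \left(-67 + 270438025\right) - 14849 = 270437958 - 14849 = 270423109$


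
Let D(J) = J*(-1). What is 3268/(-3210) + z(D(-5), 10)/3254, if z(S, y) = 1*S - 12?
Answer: -5328271/5222670 ≈ -1.0202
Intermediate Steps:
D(J) = -J
z(S, y) = -12 + S (z(S, y) = S - 12 = -12 + S)
3268/(-3210) + z(D(-5), 10)/3254 = 3268/(-3210) + (-12 - 1*(-5))/3254 = 3268*(-1/3210) + (-12 + 5)*(1/3254) = -1634/1605 - 7*1/3254 = -1634/1605 - 7/3254 = -5328271/5222670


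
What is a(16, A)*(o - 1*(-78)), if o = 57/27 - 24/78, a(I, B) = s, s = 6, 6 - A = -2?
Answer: 18674/39 ≈ 478.82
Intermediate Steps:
A = 8 (A = 6 - 1*(-2) = 6 + 2 = 8)
a(I, B) = 6
o = 211/117 (o = 57*(1/27) - 24*1/78 = 19/9 - 4/13 = 211/117 ≈ 1.8034)
a(16, A)*(o - 1*(-78)) = 6*(211/117 - 1*(-78)) = 6*(211/117 + 78) = 6*(9337/117) = 18674/39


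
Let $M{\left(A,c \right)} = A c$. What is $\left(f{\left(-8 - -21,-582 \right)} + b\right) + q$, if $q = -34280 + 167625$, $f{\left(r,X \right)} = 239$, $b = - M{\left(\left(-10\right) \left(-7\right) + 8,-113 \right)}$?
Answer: $142398$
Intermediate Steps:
$b = 8814$ ($b = - \left(\left(-10\right) \left(-7\right) + 8\right) \left(-113\right) = - \left(70 + 8\right) \left(-113\right) = - 78 \left(-113\right) = \left(-1\right) \left(-8814\right) = 8814$)
$q = 133345$
$\left(f{\left(-8 - -21,-582 \right)} + b\right) + q = \left(239 + 8814\right) + 133345 = 9053 + 133345 = 142398$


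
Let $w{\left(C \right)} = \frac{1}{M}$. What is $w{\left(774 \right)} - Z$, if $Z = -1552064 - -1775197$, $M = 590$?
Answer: $- \frac{131648469}{590} \approx -2.2313 \cdot 10^{5}$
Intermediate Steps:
$w{\left(C \right)} = \frac{1}{590}$
$Z = 223133$ ($Z = -1552064 + 1775197 = 223133$)
$w{\left(774 \right)} - Z = \frac{1}{590} - 223133 = - \frac{131648469}{590}$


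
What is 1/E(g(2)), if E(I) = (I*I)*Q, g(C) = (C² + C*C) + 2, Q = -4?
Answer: -1/400 ≈ -0.0025000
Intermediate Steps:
g(C) = 2 + 2*C² (g(C) = (C² + C²) + 2 = 2*C² + 2 = 2 + 2*C²)
E(I) = -4*I² (E(I) = (I*I)*(-4) = I²*(-4) = -4*I²)
1/E(g(2)) = 1/(-4*(2 + 2*2²)²) = 1/(-4*(2 + 2*4)²) = 1/(-4*(2 + 8)²) = 1/(-4*10²) = 1/(-4*100) = 1/(-400) = -1/400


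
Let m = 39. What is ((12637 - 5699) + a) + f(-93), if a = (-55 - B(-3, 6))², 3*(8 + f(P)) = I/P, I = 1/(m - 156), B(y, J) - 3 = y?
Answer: 324961066/32643 ≈ 9955.0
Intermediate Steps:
B(y, J) = 3 + y
I = -1/117 (I = 1/(39 - 156) = 1/(-117) = -1/117 ≈ -0.0085470)
f(P) = -8 - 1/(351*P) (f(P) = -8 + (-1/(117*P))/3 = -8 - 1/(351*P))
a = 3025 (a = (-55 - (3 - 3))² = (-55 - 1*0)² = (-55 + 0)² = (-55)² = 3025)
((12637 - 5699) + a) + f(-93) = ((12637 - 5699) + 3025) + (-8 - 1/351/(-93)) = (6938 + 3025) + (-8 - 1/351*(-1/93)) = 9963 + (-8 + 1/32643) = 9963 - 261143/32643 = 324961066/32643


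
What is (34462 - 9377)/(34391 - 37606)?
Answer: -5017/643 ≈ -7.8025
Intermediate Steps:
(34462 - 9377)/(34391 - 37606) = 25085/(-3215) = 25085*(-1/3215) = -5017/643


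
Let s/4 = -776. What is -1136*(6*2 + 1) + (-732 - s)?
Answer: -12396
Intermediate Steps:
s = -3104 (s = 4*(-776) = -3104)
-1136*(6*2 + 1) + (-732 - s) = -1136*(6*2 + 1) + (-732 - 1*(-3104)) = -1136*(12 + 1) + (-732 + 3104) = -1136*13 + 2372 = -14768 + 2372 = -12396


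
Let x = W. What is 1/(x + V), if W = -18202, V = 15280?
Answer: -1/2922 ≈ -0.00034223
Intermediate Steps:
x = -18202
1/(x + V) = 1/(-18202 + 15280) = 1/(-2922) = -1/2922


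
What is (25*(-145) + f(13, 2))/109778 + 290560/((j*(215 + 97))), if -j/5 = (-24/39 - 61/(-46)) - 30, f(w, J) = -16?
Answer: 36490343687/5768285010 ≈ 6.3260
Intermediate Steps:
j = 87575/598 (j = -5*((-24/39 - 61/(-46)) - 30) = -5*((-24*1/39 - 61*(-1/46)) - 30) = -5*((-8/13 + 61/46) - 30) = -5*(425/598 - 30) = -5*(-17515/598) = 87575/598 ≈ 146.45)
(25*(-145) + f(13, 2))/109778 + 290560/((j*(215 + 97))) = (25*(-145) - 16)/109778 + 290560/((87575*(215 + 97)/598)) = (-3625 - 16)*(1/109778) + 290560/(((87575/598)*312)) = -3641*1/109778 + 290560/(1050900/23) = -3641/109778 + 290560*(23/1050900) = -3641/109778 + 334144/52545 = 36490343687/5768285010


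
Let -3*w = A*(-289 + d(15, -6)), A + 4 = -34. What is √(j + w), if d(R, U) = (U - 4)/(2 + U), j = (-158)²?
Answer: √21335 ≈ 146.06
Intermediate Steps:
j = 24964
d(R, U) = (-4 + U)/(2 + U)
A = -38 (A = -4 - 34 = -38)
w = -3629 (w = -(-38)*(-289 + (-4 - 6)/(2 - 6))/3 = -(-38)*(-289 - 10/(-4))/3 = -(-38)*(-289 - ¼*(-10))/3 = -(-38)*(-289 + 5/2)/3 = -(-38)*(-573)/(3*2) = -⅓*10887 = -3629)
√(j + w) = √(24964 - 3629) = √21335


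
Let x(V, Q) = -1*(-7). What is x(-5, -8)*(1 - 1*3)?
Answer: -14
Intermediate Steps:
x(V, Q) = 7
x(-5, -8)*(1 - 1*3) = 7*(1 - 1*3) = 7*(1 - 3) = 7*(-2) = -14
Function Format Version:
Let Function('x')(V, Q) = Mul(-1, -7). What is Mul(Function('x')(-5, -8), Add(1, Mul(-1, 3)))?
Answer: -14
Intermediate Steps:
Function('x')(V, Q) = 7
Mul(Function('x')(-5, -8), Add(1, Mul(-1, 3))) = Mul(7, Add(1, Mul(-1, 3))) = Mul(7, Add(1, -3)) = Mul(7, -2) = -14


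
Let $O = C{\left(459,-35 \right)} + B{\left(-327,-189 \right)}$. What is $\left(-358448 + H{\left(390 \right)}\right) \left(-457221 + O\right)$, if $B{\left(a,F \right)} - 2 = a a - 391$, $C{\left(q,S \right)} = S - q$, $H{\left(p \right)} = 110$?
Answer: $125839347150$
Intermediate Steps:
$B{\left(a,F \right)} = -389 + a^{2}$ ($B{\left(a,F \right)} = 2 + \left(a a - 391\right) = 2 + \left(a^{2} - 391\right) = 2 + \left(-391 + a^{2}\right) = -389 + a^{2}$)
$O = 106046$ ($O = \left(-35 - 459\right) - \left(389 - \left(-327\right)^{2}\right) = \left(-35 - 459\right) + \left(-389 + 106929\right) = -494 + 106540 = 106046$)
$\left(-358448 + H{\left(390 \right)}\right) \left(-457221 + O\right) = \left(-358448 + 110\right) \left(-457221 + 106046\right) = \left(-358338\right) \left(-351175\right) = 125839347150$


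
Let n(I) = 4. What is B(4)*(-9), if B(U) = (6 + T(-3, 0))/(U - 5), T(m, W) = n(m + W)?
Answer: 90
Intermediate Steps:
T(m, W) = 4
B(U) = 10/(-5 + U) (B(U) = (6 + 4)/(U - 5) = 10/(-5 + U))
B(4)*(-9) = (10/(-5 + 4))*(-9) = (10/(-1))*(-9) = (10*(-1))*(-9) = -10*(-9) = 90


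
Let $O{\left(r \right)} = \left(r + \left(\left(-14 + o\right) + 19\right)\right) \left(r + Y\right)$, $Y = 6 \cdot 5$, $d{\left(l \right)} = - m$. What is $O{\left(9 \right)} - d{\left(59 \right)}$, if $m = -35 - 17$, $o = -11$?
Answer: $65$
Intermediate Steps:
$m = -52$ ($m = -35 - 17 = -52$)
$d{\left(l \right)} = 52$ ($d{\left(l \right)} = \left(-1\right) \left(-52\right) = 52$)
$Y = 30$
$O{\left(r \right)} = \left(-6 + r\right) \left(30 + r\right)$ ($O{\left(r \right)} = \left(r + \left(\left(-14 - 11\right) + 19\right)\right) \left(r + 30\right) = \left(r + \left(-25 + 19\right)\right) \left(30 + r\right) = \left(r - 6\right) \left(30 + r\right) = \left(-6 + r\right) \left(30 + r\right)$)
$O{\left(9 \right)} - d{\left(59 \right)} = \left(-180 + 9^{2} + 24 \cdot 9\right) - 52 = \left(-180 + 81 + 216\right) - 52 = 117 - 52 = 65$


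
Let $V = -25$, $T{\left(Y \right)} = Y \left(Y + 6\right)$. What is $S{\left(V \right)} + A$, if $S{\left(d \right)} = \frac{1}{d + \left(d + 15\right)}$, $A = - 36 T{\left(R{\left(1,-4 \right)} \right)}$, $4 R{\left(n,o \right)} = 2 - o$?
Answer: $- \frac{14176}{35} \approx -405.03$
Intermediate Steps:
$R{\left(n,o \right)} = \frac{1}{2} - \frac{o}{4}$ ($R{\left(n,o \right)} = \frac{2 - o}{4} = \frac{1}{2} - \frac{o}{4}$)
$T{\left(Y \right)} = Y \left(6 + Y\right)$
$A = -405$ ($A = - 36 \left(\frac{1}{2} - -1\right) \left(6 + \left(\frac{1}{2} - -1\right)\right) = - 36 \left(\frac{1}{2} + 1\right) \left(6 + \left(\frac{1}{2} + 1\right)\right) = - 36 \frac{3 \left(6 + \frac{3}{2}\right)}{2} = - 36 \cdot \frac{3}{2} \cdot \frac{15}{2} = \left(-36\right) \frac{45}{4} = -405$)
$S{\left(d \right)} = \frac{1}{15 + 2 d}$ ($S{\left(d \right)} = \frac{1}{d + \left(15 + d\right)} = \frac{1}{15 + 2 d}$)
$S{\left(V \right)} + A = \frac{1}{15 + 2 \left(-25\right)} - 405 = \frac{1}{15 - 50} - 405 = \frac{1}{-35} - 405 = - \frac{1}{35} - 405 = - \frac{14176}{35}$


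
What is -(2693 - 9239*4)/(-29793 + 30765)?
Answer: 141/4 ≈ 35.250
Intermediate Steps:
-(2693 - 9239*4)/(-29793 + 30765) = -(2693 - 36956)/972 = -(-34263)/972 = -1*(-141/4) = 141/4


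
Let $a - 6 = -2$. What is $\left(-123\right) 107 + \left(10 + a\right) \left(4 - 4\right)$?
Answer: $-13161$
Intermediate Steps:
$a = 4$ ($a = 6 - 2 = 4$)
$\left(-123\right) 107 + \left(10 + a\right) \left(4 - 4\right) = \left(-123\right) 107 + \left(10 + 4\right) \left(4 - 4\right) = -13161 + 14 \cdot 0 = -13161 + 0 = -13161$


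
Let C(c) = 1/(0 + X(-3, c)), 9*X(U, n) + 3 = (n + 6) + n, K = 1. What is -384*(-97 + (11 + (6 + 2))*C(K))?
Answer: 120576/5 ≈ 24115.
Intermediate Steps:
X(U, n) = ⅓ + 2*n/9 (X(U, n) = -⅓ + ((n + 6) + n)/9 = -⅓ + ((6 + n) + n)/9 = -⅓ + (6 + 2*n)/9 = -⅓ + (⅔ + 2*n/9) = ⅓ + 2*n/9)
C(c) = 1/(⅓ + 2*c/9) (C(c) = 1/(0 + (⅓ + 2*c/9)) = 1/(⅓ + 2*c/9))
-384*(-97 + (11 + (6 + 2))*C(K)) = -384*(-97 + (11 + (6 + 2))*(9/(3 + 2*1))) = -384*(-97 + (11 + 8)*(9/(3 + 2))) = -384*(-97 + 19*(9/5)) = -384*(-97 + 171/5) = -384*(-314/5) = 120576/5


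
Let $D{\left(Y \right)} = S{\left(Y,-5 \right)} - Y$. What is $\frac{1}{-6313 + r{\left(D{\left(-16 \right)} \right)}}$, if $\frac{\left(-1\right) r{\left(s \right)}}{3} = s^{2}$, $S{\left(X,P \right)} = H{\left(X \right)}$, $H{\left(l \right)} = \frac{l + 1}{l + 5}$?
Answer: $- \frac{121}{873316} \approx -0.00013855$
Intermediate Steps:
$H{\left(l \right)} = \frac{1 + l}{5 + l}$
$S{\left(X,P \right)} = \frac{1 + X}{5 + X}$
$D{\left(Y \right)} = - Y + \frac{1 + Y}{5 + Y}$ ($D{\left(Y \right)} = \frac{1 + Y}{5 + Y} - Y = - Y + \frac{1 + Y}{5 + Y}$)
$r{\left(s \right)} = - 3 s^{2}$
$\frac{1}{-6313 + r{\left(D{\left(-16 \right)} \right)}} = \frac{1}{-6313 - 3 \left(\frac{1 - 16 - - 16 \left(5 - 16\right)}{5 - 16}\right)^{2}} = \frac{1}{-6313 - 3 \left(\frac{1 - 16 - \left(-16\right) \left(-11\right)}{-11}\right)^{2}} = \frac{1}{-6313 - 3 \left(- \frac{1 - 16 - 176}{11}\right)^{2}} = \frac{1}{-6313 - 3 \left(\left(- \frac{1}{11}\right) \left(-191\right)\right)^{2}} = \frac{1}{-6313 - 3 \left(\frac{191}{11}\right)^{2}} = \frac{1}{-6313 - \frac{109443}{121}} = \frac{1}{- \frac{873316}{121}} = - \frac{121}{873316}$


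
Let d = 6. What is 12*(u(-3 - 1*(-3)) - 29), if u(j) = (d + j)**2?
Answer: 84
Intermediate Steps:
u(j) = (6 + j)**2
12*(u(-3 - 1*(-3)) - 29) = 12*((6 + (-3 - 1*(-3)))**2 - 29) = 12*((6 + (-3 + 3))**2 - 29) = 12*((6 + 0)**2 - 29) = 12*(6**2 - 29) = 12*(36 - 29) = 12*7 = 84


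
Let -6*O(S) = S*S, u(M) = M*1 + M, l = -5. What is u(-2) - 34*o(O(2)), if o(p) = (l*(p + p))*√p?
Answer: -4 - 680*I*√6/9 ≈ -4.0 - 185.07*I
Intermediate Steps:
u(M) = 2*M (u(M) = M + M = 2*M)
O(S) = -S²/6 (O(S) = -S*S/6 = -S²/6)
o(p) = -10*p^(3/2) (o(p) = (-5*(p + p))*√p = (-10*p)*√p = -10*p^(3/2))
u(-2) - 34*o(O(2)) = 2*(-2) - (-340)*(-⅙*2²)^(3/2) = -4 - (-340)*(-⅙*4)^(3/2) = -4 - (-340)*(-⅔)^(3/2) = -4 - (-340)*(-2*I*√6/9) = -4 - 680*I*√6/9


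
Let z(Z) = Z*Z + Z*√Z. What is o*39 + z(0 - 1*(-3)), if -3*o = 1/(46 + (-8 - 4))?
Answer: 293/34 + 3*√3 ≈ 13.814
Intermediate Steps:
z(Z) = Z² + Z^(3/2)
o = -1/102 (o = -1/(3*(46 + (-8 - 4))) = -1/(3*(46 - 12)) = -⅓/34 = -⅓*1/34 = -1/102 ≈ -0.0098039)
o*39 + z(0 - 1*(-3)) = -1/102*39 + ((0 - 1*(-3))² + (0 - 1*(-3))^(3/2)) = -13/34 + ((0 + 3)² + (0 + 3)^(3/2)) = -13/34 + (3² + 3^(3/2)) = -13/34 + (9 + 3*√3) = 293/34 + 3*√3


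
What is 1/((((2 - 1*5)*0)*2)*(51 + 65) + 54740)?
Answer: 1/54740 ≈ 1.8268e-5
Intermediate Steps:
1/((((2 - 1*5)*0)*2)*(51 + 65) + 54740) = 1/((((2 - 5)*0)*2)*116 + 54740) = 1/((-3*0*2)*116 + 54740) = 1/((0*2)*116 + 54740) = 1/(0*116 + 54740) = 1/(0 + 54740) = 1/54740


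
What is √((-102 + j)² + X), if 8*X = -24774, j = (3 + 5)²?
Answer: I*√6611/2 ≈ 40.654*I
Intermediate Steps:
j = 64 (j = 8² = 64)
X = -12387/4 (X = (⅛)*(-24774) = -12387/4 ≈ -3096.8)
√((-102 + j)² + X) = √((-102 + 64)² - 12387/4) = √((-38)² - 12387/4) = √(1444 - 12387/4) = √(-6611/4) = I*√6611/2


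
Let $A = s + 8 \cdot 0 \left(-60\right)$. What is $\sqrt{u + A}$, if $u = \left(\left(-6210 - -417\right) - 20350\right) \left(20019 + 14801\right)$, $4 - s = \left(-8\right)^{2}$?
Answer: $2 i \sqrt{227574830} \approx 30171.0 i$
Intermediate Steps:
$s = -60$ ($s = 4 - \left(-8\right)^{2} = 4 - 64 = -60$)
$u = -910299260$ ($u = \left(\left(-6210 + 417\right) - 20350\right) 34820 = \left(-5793 - 20350\right) 34820 = \left(-26143\right) 34820 = -910299260$)
$A = -60$ ($A = -60 + 8 \cdot 0 \left(-60\right) = -60 + 0 \left(-60\right) = -60 + 0 = -60$)
$\sqrt{u + A} = \sqrt{-910299260 - 60} = \sqrt{-910299320} = 2 i \sqrt{227574830}$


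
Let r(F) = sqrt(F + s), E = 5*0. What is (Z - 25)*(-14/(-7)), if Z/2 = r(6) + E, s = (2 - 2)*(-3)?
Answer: -50 + 4*sqrt(6) ≈ -40.202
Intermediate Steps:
E = 0
s = 0 (s = 0*(-3) = 0)
r(F) = sqrt(F) (r(F) = sqrt(F + 0) = sqrt(F))
Z = 2*sqrt(6) (Z = 2*(sqrt(6) + 0) = 2*sqrt(6) ≈ 4.8990)
(Z - 25)*(-14/(-7)) = (2*sqrt(6) - 25)*(-14/(-7)) = (-25 + 2*sqrt(6))*(-14*(-1/7)) = (-25 + 2*sqrt(6))*2 = -50 + 4*sqrt(6)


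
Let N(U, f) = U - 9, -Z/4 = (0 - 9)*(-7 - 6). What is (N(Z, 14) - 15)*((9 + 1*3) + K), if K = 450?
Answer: -227304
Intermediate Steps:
Z = -468 (Z = -4*(0 - 9)*(-7 - 6) = -(-36)*(-13) = -4*117 = -468)
N(U, f) = -9 + U
(N(Z, 14) - 15)*((9 + 1*3) + K) = ((-9 - 468) - 15)*((9 + 1*3) + 450) = (-477 - 15)*((9 + 3) + 450) = -492*(12 + 450) = -492*462 = -227304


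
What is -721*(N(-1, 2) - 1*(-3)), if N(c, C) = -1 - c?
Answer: -2163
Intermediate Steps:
-721*(N(-1, 2) - 1*(-3)) = -721*((-1 - 1*(-1)) - 1*(-3)) = -721*((-1 + 1) + 3) = -721*(0 + 3) = -721*3 = -2163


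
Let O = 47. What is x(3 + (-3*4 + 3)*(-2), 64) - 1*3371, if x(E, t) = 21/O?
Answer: -158416/47 ≈ -3370.6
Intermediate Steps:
x(E, t) = 21/47
x(3 + (-3*4 + 3)*(-2), 64) - 1*3371 = 21/47 - 1*3371 = 21/47 - 3371 = -158416/47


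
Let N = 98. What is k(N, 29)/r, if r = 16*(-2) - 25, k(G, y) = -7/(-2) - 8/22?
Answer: -23/418 ≈ -0.055024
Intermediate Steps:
k(G, y) = 69/22 (k(G, y) = -7*(-½) - 8*1/22 = 7/2 - 4/11 = 69/22)
r = -57 (r = -32 - 25 = -57)
k(N, 29)/r = (69/22)/(-57) = (69/22)*(-1/57) = -23/418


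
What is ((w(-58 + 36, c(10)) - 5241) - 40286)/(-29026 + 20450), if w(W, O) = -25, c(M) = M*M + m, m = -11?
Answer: 2847/536 ≈ 5.3116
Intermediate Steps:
c(M) = -11 + M**2 (c(M) = M*M - 11 = M**2 - 11 = -11 + M**2)
((w(-58 + 36, c(10)) - 5241) - 40286)/(-29026 + 20450) = ((-25 - 5241) - 40286)/(-29026 + 20450) = (-5266 - 40286)/(-8576) = -45552*(-1/8576) = 2847/536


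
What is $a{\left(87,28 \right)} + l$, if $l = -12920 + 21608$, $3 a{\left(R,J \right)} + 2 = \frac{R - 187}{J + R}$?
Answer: $\frac{199802}{23} \approx 8687.0$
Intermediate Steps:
$a{\left(R,J \right)} = - \frac{2}{3} + \frac{-187 + R}{3 \left(J + R\right)}$ ($a{\left(R,J \right)} = - \frac{2}{3} + \frac{\left(R - 187\right) \frac{1}{J + R}}{3} = - \frac{2}{3} + \frac{\left(-187 + R\right) \frac{1}{J + R}}{3} = - \frac{2}{3} + \frac{\frac{1}{J + R} \left(-187 + R\right)}{3} = - \frac{2}{3} + \frac{-187 + R}{3 \left(J + R\right)}$)
$l = 8688$
$a{\left(87,28 \right)} + l = \frac{-187 - 87 - 56}{3 \left(28 + 87\right)} + 8688 = \frac{-187 - 87 - 56}{3 \cdot 115} + 8688 = \frac{1}{3} \cdot \frac{1}{115} \left(-330\right) + 8688 = - \frac{22}{23} + 8688 = \frac{199802}{23}$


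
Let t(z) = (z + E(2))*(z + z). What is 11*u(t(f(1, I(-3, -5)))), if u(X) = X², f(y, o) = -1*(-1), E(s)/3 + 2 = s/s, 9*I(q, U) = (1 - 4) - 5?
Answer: 176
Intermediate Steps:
I(q, U) = -8/9 (I(q, U) = ((1 - 4) - 5)/9 = (-3 - 5)/9 = (⅑)*(-8) = -8/9)
E(s) = -3 (E(s) = -6 + 3*(s/s) = -6 + 3*1 = -6 + 3 = -3)
f(y, o) = 1
t(z) = 2*z*(-3 + z) (t(z) = (z - 3)*(z + z) = (-3 + z)*(2*z) = 2*z*(-3 + z))
11*u(t(f(1, I(-3, -5)))) = 11*(2*1*(-3 + 1))² = 11*(2*1*(-2))² = 11*(-4)² = 11*16 = 176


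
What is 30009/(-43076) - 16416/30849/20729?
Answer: -336675964665/483259004228 ≈ -0.69668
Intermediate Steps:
30009/(-43076) - 16416/30849/20729 = 30009*(-1/43076) - 16416*1/30849*(1/20729) = -30009/43076 - 5472/10283*1/20729 = -30009/43076 - 288/11218753 = -336675964665/483259004228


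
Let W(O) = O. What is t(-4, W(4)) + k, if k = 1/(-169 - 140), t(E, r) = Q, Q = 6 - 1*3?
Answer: 926/309 ≈ 2.9968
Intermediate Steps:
Q = 3 (Q = 6 - 3 = 3)
t(E, r) = 3
k = -1/309 (k = 1/(-309) = -1/309 ≈ -0.0032362)
t(-4, W(4)) + k = 3 - 1/309 = 926/309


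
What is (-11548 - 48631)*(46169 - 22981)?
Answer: -1395430652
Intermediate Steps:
(-11548 - 48631)*(46169 - 22981) = -60179*23188 = -1395430652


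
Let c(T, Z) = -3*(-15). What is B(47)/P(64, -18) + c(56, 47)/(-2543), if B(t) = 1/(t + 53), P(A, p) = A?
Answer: -285457/16275200 ≈ -0.017539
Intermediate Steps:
B(t) = 1/(53 + t)
c(T, Z) = 45
B(47)/P(64, -18) + c(56, 47)/(-2543) = 1/((53 + 47)*64) + 45/(-2543) = (1/64)/100 + 45*(-1/2543) = (1/100)*(1/64) - 45/2543 = 1/6400 - 45/2543 = -285457/16275200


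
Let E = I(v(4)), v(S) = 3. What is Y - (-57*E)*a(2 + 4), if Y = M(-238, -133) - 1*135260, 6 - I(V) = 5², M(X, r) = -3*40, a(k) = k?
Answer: -141878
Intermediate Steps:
M(X, r) = -120
I(V) = -19 (I(V) = 6 - 1*5² = 6 - 1*25 = 6 - 25 = -19)
E = -19
Y = -135380 (Y = -120 - 1*135260 = -120 - 135260 = -135380)
Y - (-57*E)*a(2 + 4) = -135380 - (-57*(-19))*(2 + 4) = -135380 - 1083*6 = -135380 - 1*6498 = -135380 - 6498 = -141878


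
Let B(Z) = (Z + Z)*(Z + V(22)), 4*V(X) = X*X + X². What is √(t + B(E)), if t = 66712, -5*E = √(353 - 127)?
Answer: 2*√(417063 - 605*√226)/5 ≈ 255.49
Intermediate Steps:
E = -√226/5 (E = -√(353 - 127)/5 = -√226/5 ≈ -3.0067)
V(X) = X²/2 (V(X) = (X*X + X²)/4 = (X² + X²)/4 = (2*X²)/4 = X²/2)
B(Z) = 2*Z*(242 + Z) (B(Z) = (Z + Z)*(Z + (½)*22²) = (2*Z)*(Z + (½)*484) = (2*Z)*(Z + 242) = (2*Z)*(242 + Z) = 2*Z*(242 + Z))
√(t + B(E)) = √(66712 + 2*(-√226/5)*(242 - √226/5)) = √(66712 - 2*√226*(242 - √226/5)/5)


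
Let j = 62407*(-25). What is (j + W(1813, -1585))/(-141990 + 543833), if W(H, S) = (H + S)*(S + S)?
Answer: -2282935/401843 ≈ -5.6812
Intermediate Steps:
j = -1560175
W(H, S) = 2*S*(H + S) (W(H, S) = (H + S)*(2*S) = 2*S*(H + S))
(j + W(1813, -1585))/(-141990 + 543833) = (-1560175 + 2*(-1585)*(1813 - 1585))/(-141990 + 543833) = (-1560175 + 2*(-1585)*228)/401843 = (-1560175 - 722760)*(1/401843) = -2282935*1/401843 = -2282935/401843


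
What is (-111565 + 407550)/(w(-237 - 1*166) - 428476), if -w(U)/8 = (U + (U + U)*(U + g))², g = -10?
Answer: -295985/884317433476 ≈ -3.3470e-7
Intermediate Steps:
w(U) = -8*(U + 2*U*(-10 + U))² (w(U) = -8*(U + (U + U)*(U - 10))² = -8*(U + (2*U)*(-10 + U))² = -8*(U + 2*U*(-10 + U))²)
(-111565 + 407550)/(w(-237 - 1*166) - 428476) = (-111565 + 407550)/(-8*(-237 - 1*166)²*(-19 + 2*(-237 - 1*166))² - 428476) = 295985/(-8*(-237 - 166)²*(-19 + 2*(-237 - 166))² - 428476) = 295985/(-8*(-403)²*(-19 + 2*(-403))² - 428476) = 295985/(-8*162409*(-19 - 806)² - 428476) = 295985/(-8*162409*(-825)² - 428476) = 295985/(-8*162409*680625 - 428476) = 295985/(-884317005000 - 428476) = 295985/(-884317433476) = 295985*(-1/884317433476) = -295985/884317433476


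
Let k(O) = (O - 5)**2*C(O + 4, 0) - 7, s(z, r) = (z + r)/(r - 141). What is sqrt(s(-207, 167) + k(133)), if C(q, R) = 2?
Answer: sqrt(5536349)/13 ≈ 181.00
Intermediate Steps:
s(z, r) = (r + z)/(-141 + r)
k(O) = -7 + 2*(-5 + O)**2 (k(O) = (O - 5)**2*2 - 7 = (-5 + O)**2*2 - 7 = 2*(-5 + O)**2 - 7 = -7 + 2*(-5 + O)**2)
sqrt(s(-207, 167) + k(133)) = sqrt((167 - 207)/(-141 + 167) + (-7 + 2*(-5 + 133)**2)) = sqrt(-40/26 + (-7 + 2*128**2)) = sqrt((1/26)*(-40) + (-7 + 2*16384)) = sqrt(-20/13 + (-7 + 32768)) = sqrt(-20/13 + 32761) = sqrt(425873/13) = sqrt(5536349)/13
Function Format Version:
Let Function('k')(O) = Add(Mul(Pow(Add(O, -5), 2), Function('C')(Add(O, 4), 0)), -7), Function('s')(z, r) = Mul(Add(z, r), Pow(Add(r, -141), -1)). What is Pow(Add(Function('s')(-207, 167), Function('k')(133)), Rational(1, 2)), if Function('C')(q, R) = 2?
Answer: Mul(Rational(1, 13), Pow(5536349, Rational(1, 2))) ≈ 181.00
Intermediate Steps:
Function('s')(z, r) = Mul(Pow(Add(-141, r), -1), Add(r, z)) (Function('s')(z, r) = Mul(Add(r, z), Pow(Add(-141, r), -1)) = Mul(Pow(Add(-141, r), -1), Add(r, z)))
Function('k')(O) = Add(-7, Mul(2, Pow(Add(-5, O), 2))) (Function('k')(O) = Add(Mul(Pow(Add(O, -5), 2), 2), -7) = Add(Mul(Pow(Add(-5, O), 2), 2), -7) = Add(Mul(2, Pow(Add(-5, O), 2)), -7) = Add(-7, Mul(2, Pow(Add(-5, O), 2))))
Pow(Add(Function('s')(-207, 167), Function('k')(133)), Rational(1, 2)) = Pow(Add(Mul(Pow(Add(-141, 167), -1), Add(167, -207)), Add(-7, Mul(2, Pow(Add(-5, 133), 2)))), Rational(1, 2)) = Pow(Add(Mul(Pow(26, -1), -40), Add(-7, Mul(2, Pow(128, 2)))), Rational(1, 2)) = Pow(Add(Mul(Rational(1, 26), -40), Add(-7, Mul(2, 16384))), Rational(1, 2)) = Pow(Add(Rational(-20, 13), Add(-7, 32768)), Rational(1, 2)) = Pow(Add(Rational(-20, 13), 32761), Rational(1, 2)) = Pow(Rational(425873, 13), Rational(1, 2)) = Mul(Rational(1, 13), Pow(5536349, Rational(1, 2)))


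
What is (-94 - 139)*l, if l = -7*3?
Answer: 4893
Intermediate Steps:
l = -21
(-94 - 139)*l = (-94 - 139)*(-21) = -233*(-21) = 4893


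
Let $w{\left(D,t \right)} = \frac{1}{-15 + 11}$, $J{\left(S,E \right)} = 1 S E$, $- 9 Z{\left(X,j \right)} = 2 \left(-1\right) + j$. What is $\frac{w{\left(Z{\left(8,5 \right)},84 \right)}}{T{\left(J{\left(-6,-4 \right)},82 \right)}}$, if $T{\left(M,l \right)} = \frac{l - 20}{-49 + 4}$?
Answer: $\frac{45}{248} \approx 0.18145$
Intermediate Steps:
$Z{\left(X,j \right)} = \frac{2}{9} - \frac{j}{9}$ ($Z{\left(X,j \right)} = - \frac{2 \left(-1\right) + j}{9} = - \frac{-2 + j}{9} = \frac{2}{9} - \frac{j}{9}$)
$J{\left(S,E \right)} = E S$ ($J{\left(S,E \right)} = 1 E S = E S$)
$T{\left(M,l \right)} = \frac{4}{9} - \frac{l}{45}$ ($T{\left(M,l \right)} = \frac{-20 + l}{-45} = \left(-20 + l\right) \left(- \frac{1}{45}\right) = \frac{4}{9} - \frac{l}{45}$)
$w{\left(D,t \right)} = - \frac{1}{4}$ ($w{\left(D,t \right)} = \frac{1}{-4} = - \frac{1}{4}$)
$\frac{w{\left(Z{\left(8,5 \right)},84 \right)}}{T{\left(J{\left(-6,-4 \right)},82 \right)}} = - \frac{1}{4 \left(\frac{4}{9} - \frac{82}{45}\right)} = - \frac{1}{4 \left(- \frac{62}{45}\right)} = \left(- \frac{1}{4}\right) \left(- \frac{45}{62}\right) = \frac{45}{248}$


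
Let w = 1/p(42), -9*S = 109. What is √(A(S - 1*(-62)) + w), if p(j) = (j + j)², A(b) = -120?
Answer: I*√846719/84 ≈ 10.954*I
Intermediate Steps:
S = -109/9 (S = -⅑*109 = -109/9 ≈ -12.111)
p(j) = 4*j² (p(j) = (2*j)² = 4*j²)
w = 1/7056 (w = 1/(4*42²) = 1/(4*1764) = 1/7056 ≈ 0.00014172)
√(A(S - 1*(-62)) + w) = √(-120 + 1/7056) = √(-846719/7056) = I*√846719/84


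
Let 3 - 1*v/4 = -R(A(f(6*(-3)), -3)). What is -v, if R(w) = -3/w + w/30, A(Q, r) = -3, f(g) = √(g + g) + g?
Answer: -78/5 ≈ -15.600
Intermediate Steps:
f(g) = g + √2*√g (f(g) = √(2*g) + g = √2*√g + g = g + √2*√g)
R(w) = -3/w + w/30 (R(w) = -3/w + w*(1/30) = -3/w + w/30)
v = 78/5 (v = 12 - (-4)*(-3/(-3) + (1/30)*(-3)) = 12 - (-4)*(-3*(-⅓) - ⅒) = 12 - (-4)*(1 - ⅒) = 12 - (-4)*9/10 = 12 - 4*(-9/10) = 12 + 18/5 = 78/5 ≈ 15.600)
-v = -1*78/5 = -78/5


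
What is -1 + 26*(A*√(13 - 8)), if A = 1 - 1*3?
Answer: -1 - 52*√5 ≈ -117.28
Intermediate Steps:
A = -2 (A = 1 - 3 = -2)
-1 + 26*(A*√(13 - 8)) = -1 + 26*(-2*√(13 - 8)) = -1 + 26*(-2*√5) = -1 - 52*√5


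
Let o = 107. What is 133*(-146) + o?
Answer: -19311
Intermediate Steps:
133*(-146) + o = 133*(-146) + 107 = -19418 + 107 = -19311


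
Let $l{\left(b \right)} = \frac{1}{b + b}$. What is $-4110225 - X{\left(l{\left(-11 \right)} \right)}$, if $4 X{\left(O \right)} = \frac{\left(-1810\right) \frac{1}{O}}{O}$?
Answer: $-3891215$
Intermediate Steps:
$l{\left(b \right)} = \frac{1}{2 b}$
$X{\left(O \right)} = - \frac{905}{2 O^{2}}$ ($X{\left(O \right)} = \frac{- \frac{1810}{O} \frac{1}{O}}{4} = \frac{\left(-1810\right) \frac{1}{O^{2}}}{4} = - \frac{905}{2 O^{2}}$)
$-4110225 - X{\left(l{\left(-11 \right)} \right)} = -4110225 - - \frac{905}{2 \cdot \frac{1}{484}} = -4110225 - \left(- \frac{905}{2}\right) 484 = -4110225 - -219010 = -4110225 + 219010 = -3891215$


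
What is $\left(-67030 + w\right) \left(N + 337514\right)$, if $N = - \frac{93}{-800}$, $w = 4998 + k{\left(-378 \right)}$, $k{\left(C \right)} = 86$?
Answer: $- \frac{8363059778089}{400} \approx -2.0908 \cdot 10^{10}$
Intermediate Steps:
$w = 5084$ ($w = 4998 + 86 = 5084$)
$N = \frac{93}{800}$ ($N = \left(-93\right) \left(- \frac{1}{800}\right) = \frac{93}{800} \approx 0.11625$)
$\left(-67030 + w\right) \left(N + 337514\right) = \left(-67030 + 5084\right) \left(\frac{93}{800} + 337514\right) = \left(-61946\right) \frac{270011293}{800} = - \frac{8363059778089}{400}$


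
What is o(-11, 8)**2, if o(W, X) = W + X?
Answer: 9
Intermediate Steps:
o(-11, 8)**2 = (-11 + 8)**2 = (-3)**2 = 9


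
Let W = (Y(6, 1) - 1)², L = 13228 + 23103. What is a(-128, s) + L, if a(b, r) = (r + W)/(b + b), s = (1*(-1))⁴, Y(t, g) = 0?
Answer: 4650367/128 ≈ 36331.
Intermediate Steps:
L = 36331
W = 1 (W = (0 - 1)² = (-1)² = 1)
s = 1 (s = (-1)⁴ = 1)
a(b, r) = (1 + r)/(2*b) (a(b, r) = (r + 1)/(b + b) = (1 + r)/((2*b)) = (1 + r)*(1/(2*b)) = (1 + r)/(2*b))
a(-128, s) + L = (½)*(1 + 1)/(-128) + 36331 = (½)*(-1/128)*2 + 36331 = -1/128 + 36331 = 4650367/128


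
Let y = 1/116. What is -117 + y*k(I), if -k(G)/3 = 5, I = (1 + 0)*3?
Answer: -13587/116 ≈ -117.13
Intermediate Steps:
I = 3 (I = 1*3 = 3)
k(G) = -15 (k(G) = -3*5 = -15)
y = 1/116 ≈ 0.0086207
-117 + y*k(I) = -117 + (1/116)*(-15) = -117 - 15/116 = -13587/116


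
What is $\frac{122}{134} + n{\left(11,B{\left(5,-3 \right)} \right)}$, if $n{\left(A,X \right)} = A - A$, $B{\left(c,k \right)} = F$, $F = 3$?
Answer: $\frac{61}{67} \approx 0.91045$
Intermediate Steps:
$B{\left(c,k \right)} = 3$
$n{\left(A,X \right)} = 0$
$\frac{122}{134} + n{\left(11,B{\left(5,-3 \right)} \right)} = \frac{122}{134} + 0 = 122 \cdot \frac{1}{134} + 0 = \frac{61}{67} + 0 = \frac{61}{67}$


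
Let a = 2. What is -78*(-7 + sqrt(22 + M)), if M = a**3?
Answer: 546 - 78*sqrt(30) ≈ 118.78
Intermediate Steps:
M = 8 (M = 2**3 = 8)
-78*(-7 + sqrt(22 + M)) = -78*(-7 + sqrt(22 + 8)) = -78*(-7 + sqrt(30)) = 546 - 78*sqrt(30)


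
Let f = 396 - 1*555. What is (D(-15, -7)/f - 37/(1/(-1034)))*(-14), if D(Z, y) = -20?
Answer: -85162588/159 ≈ -5.3561e+5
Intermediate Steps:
f = -159 (f = 396 - 555 = -159)
(D(-15, -7)/f - 37/(1/(-1034)))*(-14) = (-20/(-159) - 37/(1/(-1034)))*(-14) = (-20*(-1/159) - 37/(-1/1034))*(-14) = (20/159 - 37*(-1034))*(-14) = (20/159 + 38258)*(-14) = (6083042/159)*(-14) = -85162588/159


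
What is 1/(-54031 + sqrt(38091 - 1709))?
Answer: -54031/2919312579 - sqrt(36382)/2919312579 ≈ -1.8573e-5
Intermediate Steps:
1/(-54031 + sqrt(38091 - 1709)) = 1/(-54031 + sqrt(36382))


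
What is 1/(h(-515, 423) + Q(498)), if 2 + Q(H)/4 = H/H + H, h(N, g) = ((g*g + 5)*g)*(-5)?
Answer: -1/378443422 ≈ -2.6424e-9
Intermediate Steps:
h(N, g) = -5*g*(5 + g**2) (h(N, g) = ((g**2 + 5)*g)*(-5) = ((5 + g**2)*g)*(-5) = (g*(5 + g**2))*(-5) = -5*g*(5 + g**2))
Q(H) = -4 + 4*H (Q(H) = -8 + 4*(H/H + H) = -8 + 4*(1 + H) = -8 + (4 + 4*H) = -4 + 4*H)
1/(h(-515, 423) + Q(498)) = 1/(-5*423*(5 + 423**2) + (-4 + 4*498)) = 1/(-5*423*(5 + 178929) + (-4 + 1992)) = 1/(-5*423*178934 + 1988) = 1/(-378445410 + 1988) = 1/(-378443422) = -1/378443422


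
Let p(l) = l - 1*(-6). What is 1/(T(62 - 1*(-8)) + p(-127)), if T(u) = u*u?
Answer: 1/4779 ≈ 0.00020925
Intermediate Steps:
T(u) = u²
p(l) = 6 + l (p(l) = l + 6 = 6 + l)
1/(T(62 - 1*(-8)) + p(-127)) = 1/((62 - 1*(-8))² + (6 - 127)) = 1/((62 + 8)² - 121) = 1/(70² - 121) = 1/(4900 - 121) = 1/4779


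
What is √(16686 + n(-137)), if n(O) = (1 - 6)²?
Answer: √16711 ≈ 129.27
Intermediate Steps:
n(O) = 25 (n(O) = (-5)² = 25)
√(16686 + n(-137)) = √(16686 + 25) = √16711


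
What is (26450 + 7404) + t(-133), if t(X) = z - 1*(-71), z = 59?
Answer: 33984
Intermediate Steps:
t(X) = 130 (t(X) = 59 - 1*(-71) = 59 + 71 = 130)
(26450 + 7404) + t(-133) = (26450 + 7404) + 130 = 33854 + 130 = 33984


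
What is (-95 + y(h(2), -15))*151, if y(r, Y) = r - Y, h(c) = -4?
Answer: -12684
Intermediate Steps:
(-95 + y(h(2), -15))*151 = (-95 + (-4 - 1*(-15)))*151 = (-95 + (-4 + 15))*151 = (-95 + 11)*151 = -84*151 = -12684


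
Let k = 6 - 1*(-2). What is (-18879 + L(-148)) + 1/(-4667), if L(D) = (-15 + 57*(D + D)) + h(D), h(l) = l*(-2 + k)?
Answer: -171064219/4667 ≈ -36654.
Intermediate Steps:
k = 8 (k = 6 + 2 = 8)
h(l) = 6*l (h(l) = l*(-2 + 8) = l*6 = 6*l)
L(D) = -15 + 120*D (L(D) = (-15 + 57*(D + D)) + 6*D = (-15 + 57*(2*D)) + 6*D = (-15 + 114*D) + 6*D = -15 + 120*D)
(-18879 + L(-148)) + 1/(-4667) = (-18879 + (-15 + 120*(-148))) + 1/(-4667) = (-18879 + (-15 - 17760)) - 1/4667 = (-18879 - 17775) - 1/4667 = -36654 - 1/4667 = -171064219/4667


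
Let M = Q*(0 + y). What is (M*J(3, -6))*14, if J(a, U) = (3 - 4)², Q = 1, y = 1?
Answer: 14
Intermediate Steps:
J(a, U) = 1 (J(a, U) = (-1)² = 1)
M = 1 (M = 1*(0 + 1) = 1*1 = 1)
(M*J(3, -6))*14 = (1*1)*14 = 1*14 = 14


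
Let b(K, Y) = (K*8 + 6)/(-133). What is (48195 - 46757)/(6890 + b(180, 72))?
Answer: 95627/457462 ≈ 0.20904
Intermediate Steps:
b(K, Y) = -6/133 - 8*K/133 (b(K, Y) = (8*K + 6)*(-1/133) = (6 + 8*K)*(-1/133) = -6/133 - 8*K/133)
(48195 - 46757)/(6890 + b(180, 72)) = (48195 - 46757)/(6890 + (-6/133 - 8/133*180)) = 1438/(6890 + (-6/133 - 1440/133)) = 1438/(6890 - 1446/133) = 1438/(914924/133) = 1438*(133/914924) = 95627/457462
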